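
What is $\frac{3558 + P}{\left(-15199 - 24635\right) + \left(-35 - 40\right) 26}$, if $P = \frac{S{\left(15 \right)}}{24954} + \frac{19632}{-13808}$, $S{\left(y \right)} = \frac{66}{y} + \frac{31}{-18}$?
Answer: $- \frac{6893278944203}{80984795289120} \approx -0.085118$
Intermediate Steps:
$S{\left(y \right)} = - \frac{31}{18} + \frac{66}{y}$ ($S{\left(y \right)} = \frac{66}{y} + 31 \left(- \frac{1}{18}\right) = \frac{66}{y} - \frac{31}{18} = - \frac{31}{18} + \frac{66}{y}$)
$P = - \frac{2755462237}{1938177180}$ ($P = \frac{- \frac{31}{18} + \frac{66}{15}}{24954} + \frac{19632}{-13808} = \left(- \frac{31}{18} + 66 \cdot \frac{1}{15}\right) \frac{1}{24954} + 19632 \left(- \frac{1}{13808}\right) = \left(- \frac{31}{18} + \frac{22}{5}\right) \frac{1}{24954} - \frac{1227}{863} = \frac{241}{90} \cdot \frac{1}{24954} - \frac{1227}{863} = \frac{241}{2245860} - \frac{1227}{863} = - \frac{2755462237}{1938177180} \approx -1.4217$)
$\frac{3558 + P}{\left(-15199 - 24635\right) + \left(-35 - 40\right) 26} = \frac{3558 - \frac{2755462237}{1938177180}}{\left(-15199 - 24635\right) + \left(-35 - 40\right) 26} = \frac{6893278944203}{1938177180 \left(-39834 - 1950\right)} = \frac{6893278944203}{1938177180 \left(-41784\right)} = \frac{6893278944203}{1938177180} \left(- \frac{1}{41784}\right) = - \frac{6893278944203}{80984795289120}$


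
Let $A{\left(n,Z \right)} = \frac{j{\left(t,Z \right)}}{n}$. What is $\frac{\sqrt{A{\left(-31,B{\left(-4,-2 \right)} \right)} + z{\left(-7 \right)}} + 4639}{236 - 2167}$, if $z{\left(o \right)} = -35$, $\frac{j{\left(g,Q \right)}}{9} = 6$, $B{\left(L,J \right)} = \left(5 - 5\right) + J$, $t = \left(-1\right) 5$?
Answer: $- \frac{4639}{1931} - \frac{i \sqrt{35309}}{59861} \approx -2.4024 - 0.0031391 i$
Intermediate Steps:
$t = -5$
$B{\left(L,J \right)} = J$ ($B{\left(L,J \right)} = 0 + J = J$)
$j{\left(g,Q \right)} = 54$ ($j{\left(g,Q \right)} = 9 \cdot 6 = 54$)
$A{\left(n,Z \right)} = \frac{54}{n}$
$\frac{\sqrt{A{\left(-31,B{\left(-4,-2 \right)} \right)} + z{\left(-7 \right)}} + 4639}{236 - 2167} = \frac{\sqrt{\frac{54}{-31} - 35} + 4639}{236 - 2167} = \frac{\sqrt{54 \left(- \frac{1}{31}\right) - 35} + 4639}{-1931} = \left(\sqrt{- \frac{54}{31} - 35} + 4639\right) \left(- \frac{1}{1931}\right) = \left(\sqrt{- \frac{1139}{31}} + 4639\right) \left(- \frac{1}{1931}\right) = \left(\frac{i \sqrt{35309}}{31} + 4639\right) \left(- \frac{1}{1931}\right) = \left(4639 + \frac{i \sqrt{35309}}{31}\right) \left(- \frac{1}{1931}\right) = - \frac{4639}{1931} - \frac{i \sqrt{35309}}{59861}$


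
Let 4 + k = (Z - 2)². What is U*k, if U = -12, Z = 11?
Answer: -924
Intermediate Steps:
k = 77 (k = -4 + (11 - 2)² = -4 + 9² = -4 + 81 = 77)
U*k = -12*77 = -924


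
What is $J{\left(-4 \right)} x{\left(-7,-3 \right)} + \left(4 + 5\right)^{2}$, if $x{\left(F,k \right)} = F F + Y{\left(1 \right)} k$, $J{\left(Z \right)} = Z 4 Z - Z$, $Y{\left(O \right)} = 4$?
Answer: $2597$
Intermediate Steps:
$J{\left(Z \right)} = - Z + 4 Z^{2}$ ($J{\left(Z \right)} = 4 Z Z - Z = 4 Z^{2} - Z = - Z + 4 Z^{2}$)
$x{\left(F,k \right)} = F^{2} + 4 k$ ($x{\left(F,k \right)} = F F + 4 k = F^{2} + 4 k$)
$J{\left(-4 \right)} x{\left(-7,-3 \right)} + \left(4 + 5\right)^{2} = - 4 \left(-1 + 4 \left(-4\right)\right) \left(\left(-7\right)^{2} + 4 \left(-3\right)\right) + \left(4 + 5\right)^{2} = - 4 \left(-1 - 16\right) \left(49 - 12\right) + 9^{2} = \left(-4\right) \left(-17\right) 37 + 81 = 68 \cdot 37 + 81 = 2516 + 81 = 2597$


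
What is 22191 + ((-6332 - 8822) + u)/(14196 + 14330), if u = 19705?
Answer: 633025017/28526 ≈ 22191.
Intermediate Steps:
22191 + ((-6332 - 8822) + u)/(14196 + 14330) = 22191 + ((-6332 - 8822) + 19705)/(14196 + 14330) = 22191 + (-15154 + 19705)/28526 = 22191 + 4551*(1/28526) = 22191 + 4551/28526 = 633025017/28526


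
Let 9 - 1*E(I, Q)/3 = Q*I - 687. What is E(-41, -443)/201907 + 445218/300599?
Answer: 74140942527/60693042293 ≈ 1.2216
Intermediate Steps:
E(I, Q) = 2088 - 3*I*Q (E(I, Q) = 27 - 3*(Q*I - 687) = 27 - 3*(I*Q - 687) = 27 - 3*(-687 + I*Q) = 27 + (2061 - 3*I*Q) = 2088 - 3*I*Q)
E(-41, -443)/201907 + 445218/300599 = (2088 - 3*(-41)*(-443))/201907 + 445218/300599 = (2088 - 54489)*(1/201907) + 445218*(1/300599) = -52401*1/201907 + 445218/300599 = -52401/201907 + 445218/300599 = 74140942527/60693042293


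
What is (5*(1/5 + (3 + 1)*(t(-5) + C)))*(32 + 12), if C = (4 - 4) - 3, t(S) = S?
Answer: -6996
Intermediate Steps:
C = -3 (C = 0 - 3 = -3)
(5*(1/5 + (3 + 1)*(t(-5) + C)))*(32 + 12) = (5*(1/5 + (3 + 1)*(-5 - 3)))*(32 + 12) = (5*(⅕ + 4*(-8)))*44 = (5*(⅕ - 32))*44 = (5*(-159/5))*44 = -159*44 = -6996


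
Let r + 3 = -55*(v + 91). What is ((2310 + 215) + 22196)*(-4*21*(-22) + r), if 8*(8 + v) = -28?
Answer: -124964655/2 ≈ -6.2482e+7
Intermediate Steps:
v = -23/2 (v = -8 + (1/8)*(-28) = -8 - 7/2 = -23/2 ≈ -11.500)
r = -8751/2 (r = -3 - 55*(-23/2 + 91) = -3 - 55*159/2 = -3 - 8745/2 = -8751/2 ≈ -4375.5)
((2310 + 215) + 22196)*(-4*21*(-22) + r) = ((2310 + 215) + 22196)*(-4*21*(-22) - 8751/2) = (2525 + 22196)*(-84*(-22) - 8751/2) = 24721*(1848 - 8751/2) = 24721*(-5055/2) = -124964655/2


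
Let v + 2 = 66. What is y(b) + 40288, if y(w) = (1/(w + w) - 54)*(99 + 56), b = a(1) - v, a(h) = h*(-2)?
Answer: 4213021/132 ≈ 31917.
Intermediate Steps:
a(h) = -2*h
v = 64 (v = -2 + 66 = 64)
b = -66 (b = -2*1 - 1*64 = -2 - 64 = -66)
y(w) = -8370 + 155/(2*w) (y(w) = (1/(2*w) - 54)*155 = (-54 + 1/(2*w))*155 = -8370 + 155/(2*w))
y(b) + 40288 = (-8370 + (155/2)/(-66)) + 40288 = (-8370 + (155/2)*(-1/66)) + 40288 = (-8370 - 155/132) + 40288 = -1104995/132 + 40288 = 4213021/132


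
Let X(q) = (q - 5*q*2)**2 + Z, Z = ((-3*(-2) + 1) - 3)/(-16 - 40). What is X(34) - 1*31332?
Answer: 872255/14 ≈ 62304.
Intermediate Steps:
Z = -1/14 (Z = ((6 + 1) - 3)/(-56) = (7 - 3)*(-1/56) = 4*(-1/56) = -1/14 ≈ -0.071429)
X(q) = -1/14 + 81*q**2 (X(q) = (q - 5*q*2)**2 - 1/14 = (q - 10*q)**2 - 1/14 = (-9*q)**2 - 1/14 = 81*q**2 - 1/14 = -1/14 + 81*q**2)
X(34) - 1*31332 = (-1/14 + 81*34**2) - 1*31332 = (-1/14 + 81*1156) - 31332 = (-1/14 + 93636) - 31332 = 1310903/14 - 31332 = 872255/14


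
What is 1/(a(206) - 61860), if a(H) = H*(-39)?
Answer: -1/69894 ≈ -1.4307e-5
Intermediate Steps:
a(H) = -39*H
1/(a(206) - 61860) = 1/(-39*206 - 61860) = 1/(-8034 - 61860) = 1/(-69894) = -1/69894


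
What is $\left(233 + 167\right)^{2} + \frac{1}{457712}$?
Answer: $\frac{73233920001}{457712} \approx 1.6 \cdot 10^{5}$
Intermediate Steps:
$\left(233 + 167\right)^{2} + \frac{1}{457712} = 400^{2} + \frac{1}{457712} = 160000 + \frac{1}{457712} = \frac{73233920001}{457712}$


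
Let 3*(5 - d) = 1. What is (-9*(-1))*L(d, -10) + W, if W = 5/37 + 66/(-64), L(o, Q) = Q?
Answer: -107621/1184 ≈ -90.896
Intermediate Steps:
d = 14/3 (d = 5 - ⅓*1 = 5 - ⅓ = 14/3 ≈ 4.6667)
W = -1061/1184 (W = 5*(1/37) + 66*(-1/64) = 5/37 - 33/32 = -1061/1184 ≈ -0.89611)
(-9*(-1))*L(d, -10) + W = -9*(-1)*(-10) - 1061/1184 = 9*(-10) - 1061/1184 = -90 - 1061/1184 = -107621/1184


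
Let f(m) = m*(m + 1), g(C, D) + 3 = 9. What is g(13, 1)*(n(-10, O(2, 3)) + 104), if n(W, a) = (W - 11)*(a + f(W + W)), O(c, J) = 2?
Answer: -47508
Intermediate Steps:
g(C, D) = 6 (g(C, D) = -3 + 9 = 6)
f(m) = m*(1 + m)
n(W, a) = (-11 + W)*(a + 2*W*(1 + 2*W)) (n(W, a) = (W - 11)*(a + (W + W)*(1 + (W + W))) = (-11 + W)*(a + (2*W)*(1 + 2*W)) = (-11 + W)*(a + 2*W*(1 + 2*W)))
g(13, 1)*(n(-10, O(2, 3)) + 104) = 6*((-42*(-10)**2 - 22*(-10) - 11*2 + 4*(-10)**3 - 10*2) + 104) = 6*((-42*100 + 220 - 22 + 4*(-1000) - 20) + 104) = 6*((-4200 + 220 - 22 - 4000 - 20) + 104) = 6*(-8022 + 104) = 6*(-7918) = -47508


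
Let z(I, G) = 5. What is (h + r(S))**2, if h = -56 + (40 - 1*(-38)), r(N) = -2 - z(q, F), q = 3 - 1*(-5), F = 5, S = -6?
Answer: 225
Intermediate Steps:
q = 8 (q = 3 + 5 = 8)
r(N) = -7 (r(N) = -2 - 1*5 = -2 - 5 = -7)
h = 22 (h = -56 + (40 + 38) = -56 + 78 = 22)
(h + r(S))**2 = (22 - 7)**2 = 15**2 = 225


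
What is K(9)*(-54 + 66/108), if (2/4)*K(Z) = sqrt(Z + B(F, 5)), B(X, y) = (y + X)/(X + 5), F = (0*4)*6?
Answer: -961*sqrt(10)/9 ≈ -337.66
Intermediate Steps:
F = 0 (F = 0*6 = 0)
B(X, y) = (X + y)/(5 + X)
K(Z) = 2*sqrt(1 + Z) (K(Z) = 2*sqrt(Z + (0 + 5)/(5 + 0)) = 2*sqrt(Z + 5/5) = 2*sqrt(Z + (1/5)*5) = 2*sqrt(Z + 1) = 2*sqrt(1 + Z))
K(9)*(-54 + 66/108) = (2*sqrt(1 + 9))*(-54 + 66/108) = (2*sqrt(10))*(-54 + 66*(1/108)) = (2*sqrt(10))*(-54 + 11/18) = (2*sqrt(10))*(-961/18) = -961*sqrt(10)/9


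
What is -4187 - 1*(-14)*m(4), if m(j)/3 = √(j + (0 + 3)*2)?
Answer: -4187 + 42*√10 ≈ -4054.2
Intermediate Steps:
m(j) = 3*√(6 + j) (m(j) = 3*√(j + (0 + 3)*2) = 3*√(j + 3*2) = 3*√(j + 6) = 3*√(6 + j))
-4187 - 1*(-14)*m(4) = -4187 - 1*(-14)*3*√(6 + 4) = -4187 - (-14)*3*√10 = -4187 - (-42)*√10 = -4187 + 42*√10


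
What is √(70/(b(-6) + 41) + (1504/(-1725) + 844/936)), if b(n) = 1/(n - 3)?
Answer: √560581346/17940 ≈ 1.3198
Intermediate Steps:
b(n) = 1/(-3 + n)
√(70/(b(-6) + 41) + (1504/(-1725) + 844/936)) = √(70/(1/(-3 - 6) + 41) + (1504/(-1725) + 844/936)) = √(70/(1/(-9) + 41) + (1504*(-1/1725) + 844*(1/936))) = √(70/(-⅑ + 41) + (-1504/1725 + 211/234)) = √(70/(368/9) + 4013/134550) = √((9/368)*70 + 4013/134550) = √(315/184 + 4013/134550) = √(937427/538200) = √560581346/17940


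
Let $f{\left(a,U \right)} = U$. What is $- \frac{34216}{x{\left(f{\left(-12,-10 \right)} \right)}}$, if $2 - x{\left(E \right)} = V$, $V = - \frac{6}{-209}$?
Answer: $- \frac{1787786}{103} \approx -17357.0$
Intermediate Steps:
$V = \frac{6}{209}$ ($V = \left(-6\right) \left(- \frac{1}{209}\right) = \frac{6}{209} \approx 0.028708$)
$x{\left(E \right)} = \frac{412}{209}$ ($x{\left(E \right)} = 2 - \frac{6}{209} = \frac{412}{209}$)
$- \frac{34216}{x{\left(f{\left(-12,-10 \right)} \right)}} = - \frac{34216}{\frac{412}{209}} = \left(-34216\right) \frac{209}{412} = - \frac{1787786}{103}$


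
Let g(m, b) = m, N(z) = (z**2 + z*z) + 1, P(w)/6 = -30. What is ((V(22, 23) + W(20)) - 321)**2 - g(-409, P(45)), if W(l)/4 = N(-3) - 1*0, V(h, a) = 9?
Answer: 56105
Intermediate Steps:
P(w) = -180 (P(w) = 6*(-30) = -180)
N(z) = 1 + 2*z**2 (N(z) = (z**2 + z**2) + 1 = 2*z**2 + 1 = 1 + 2*z**2)
W(l) = 76 (W(l) = 4*((1 + 2*(-3)**2) - 1*0) = 4*((1 + 2*9) + 0) = 4*((1 + 18) + 0) = 4*(19 + 0) = 4*19 = 76)
((V(22, 23) + W(20)) - 321)**2 - g(-409, P(45)) = ((9 + 76) - 321)**2 - 1*(-409) = (85 - 321)**2 + 409 = (-236)**2 + 409 = 55696 + 409 = 56105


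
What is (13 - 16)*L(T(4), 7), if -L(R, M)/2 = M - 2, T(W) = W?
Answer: 30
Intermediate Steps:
L(R, M) = 4 - 2*M (L(R, M) = -2*(M - 2) = -2*(-2 + M) = 4 - 2*M)
(13 - 16)*L(T(4), 7) = (13 - 16)*(4 - 2*7) = -3*(4 - 14) = -3*(-10) = 30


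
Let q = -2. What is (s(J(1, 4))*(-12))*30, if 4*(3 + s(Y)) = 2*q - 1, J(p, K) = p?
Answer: 1530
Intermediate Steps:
s(Y) = -17/4 (s(Y) = -3 + (2*(-2) - 1)/4 = -3 + (-4 - 1)/4 = -3 + (¼)*(-5) = -3 - 5/4 = -17/4)
(s(J(1, 4))*(-12))*30 = -17/4*(-12)*30 = 51*30 = 1530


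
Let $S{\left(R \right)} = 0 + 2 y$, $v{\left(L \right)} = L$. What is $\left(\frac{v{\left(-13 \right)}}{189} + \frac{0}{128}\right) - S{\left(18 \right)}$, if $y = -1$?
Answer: $\frac{365}{189} \approx 1.9312$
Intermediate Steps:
$S{\left(R \right)} = -2$ ($S{\left(R \right)} = 0 + 2 \left(-1\right) = 0 - 2 = -2$)
$\left(\frac{v{\left(-13 \right)}}{189} + \frac{0}{128}\right) - S{\left(18 \right)} = \left(- \frac{13}{189} + \frac{0}{128}\right) - -2 = \left(\left(-13\right) \frac{1}{189} + 0 \cdot \frac{1}{128}\right) + 2 = \left(- \frac{13}{189} + 0\right) + 2 = - \frac{13}{189} + 2 = \frac{365}{189}$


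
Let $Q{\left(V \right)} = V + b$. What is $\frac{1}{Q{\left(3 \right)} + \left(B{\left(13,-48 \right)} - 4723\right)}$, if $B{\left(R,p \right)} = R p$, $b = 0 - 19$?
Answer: $- \frac{1}{5363} \approx -0.00018646$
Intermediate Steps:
$b = -19$ ($b = 0 - 19 = -19$)
$Q{\left(V \right)} = -19 + V$ ($Q{\left(V \right)} = V - 19 = -19 + V$)
$\frac{1}{Q{\left(3 \right)} + \left(B{\left(13,-48 \right)} - 4723\right)} = \frac{1}{\left(-19 + 3\right) + \left(13 \left(-48\right) - 4723\right)} = \frac{1}{-16 - 5347} = \frac{1}{-5363} = - \frac{1}{5363}$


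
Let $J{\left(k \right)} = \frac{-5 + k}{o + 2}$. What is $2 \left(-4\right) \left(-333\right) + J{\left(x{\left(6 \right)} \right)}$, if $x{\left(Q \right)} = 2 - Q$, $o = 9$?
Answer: $\frac{29295}{11} \approx 2663.2$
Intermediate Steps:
$J{\left(k \right)} = - \frac{5}{11} + \frac{k}{11}$ ($J{\left(k \right)} = \frac{-5 + k}{9 + 2} = \frac{-5 + k}{11} = \left(-5 + k\right) \frac{1}{11} = - \frac{5}{11} + \frac{k}{11}$)
$2 \left(-4\right) \left(-333\right) + J{\left(x{\left(6 \right)} \right)} = 2 \left(-4\right) \left(-333\right) - \left(\frac{5}{11} - \frac{2 - 6}{11}\right) = \left(-8\right) \left(-333\right) - \left(\frac{5}{11} - \frac{2 - 6}{11}\right) = 2664 + \left(- \frac{5}{11} + \frac{1}{11} \left(-4\right)\right) = 2664 - \frac{9}{11} = \frac{29295}{11}$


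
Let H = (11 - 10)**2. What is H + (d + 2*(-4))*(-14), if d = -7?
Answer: 211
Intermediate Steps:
H = 1 (H = 1**2 = 1)
H + (d + 2*(-4))*(-14) = 1 + (-7 + 2*(-4))*(-14) = 1 + (-7 - 8)*(-14) = 1 - 15*(-14) = 1 + 210 = 211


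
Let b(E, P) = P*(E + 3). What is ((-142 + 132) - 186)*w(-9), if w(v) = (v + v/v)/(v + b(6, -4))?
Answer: -1568/45 ≈ -34.844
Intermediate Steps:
b(E, P) = P*(3 + E)
w(v) = (1 + v)/(-36 + v) (w(v) = (v + v/v)/(v - 4*(3 + 6)) = (v + 1)/(v - 4*9) = (1 + v)/(v - 36) = (1 + v)/(-36 + v))
((-142 + 132) - 186)*w(-9) = ((-142 + 132) - 186)*((1 - 9)/(-36 - 9)) = (-10 - 186)*(-8/(-45)) = -(-196)*(-8)/45 = -196*8/45 = -1568/45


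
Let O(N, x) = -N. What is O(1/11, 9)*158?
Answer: -158/11 ≈ -14.364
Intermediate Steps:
O(1/11, 9)*158 = -1/11*158 = -158/11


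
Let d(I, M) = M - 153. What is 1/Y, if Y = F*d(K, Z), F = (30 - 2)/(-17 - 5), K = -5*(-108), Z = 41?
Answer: 11/1568 ≈ 0.0070153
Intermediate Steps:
K = 540
F = -14/11 (F = 28/(-22) = 28*(-1/22) = -14/11 ≈ -1.2727)
d(I, M) = -153 + M
Y = 1568/11 (Y = -14*(-153 + 41)/11 = -14/11*(-112) = 1568/11 ≈ 142.55)
1/Y = 1/(1568/11) = 11/1568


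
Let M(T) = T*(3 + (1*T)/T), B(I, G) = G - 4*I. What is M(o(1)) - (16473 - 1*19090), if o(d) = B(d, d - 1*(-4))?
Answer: 2621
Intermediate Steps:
o(d) = 4 - 3*d (o(d) = (d - 1*(-4)) - 4*d = (d + 4) - 4*d = (4 + d) - 4*d = 4 - 3*d)
M(T) = 4*T (M(T) = T*(3 + T/T) = T*(3 + 1) = T*4 = 4*T)
M(o(1)) - (16473 - 1*19090) = 4*(4 - 3*1) - (16473 - 1*19090) = 4*(4 - 3) - (16473 - 19090) = 4*1 - 1*(-2617) = 4 + 2617 = 2621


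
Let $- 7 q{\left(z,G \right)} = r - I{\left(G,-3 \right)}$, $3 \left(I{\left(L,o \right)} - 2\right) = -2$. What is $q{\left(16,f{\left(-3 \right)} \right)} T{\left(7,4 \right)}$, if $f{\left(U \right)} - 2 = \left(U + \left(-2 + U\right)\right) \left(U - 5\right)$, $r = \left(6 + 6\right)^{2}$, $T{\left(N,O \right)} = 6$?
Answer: $- \frac{856}{7} \approx -122.29$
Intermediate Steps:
$r = 144$ ($r = 12^{2} = 144$)
$I{\left(L,o \right)} = \frac{4}{3}$ ($I{\left(L,o \right)} = 2 + \frac{1}{3} \left(-2\right) = 2 - \frac{2}{3} = \frac{4}{3}$)
$f{\left(U \right)} = 2 + \left(-5 + U\right) \left(-2 + 2 U\right)$ ($f{\left(U \right)} = 2 + \left(U + \left(-2 + U\right)\right) \left(U - 5\right) = 2 + \left(-2 + 2 U\right) \left(-5 + U\right) = 2 + \left(-5 + U\right) \left(-2 + 2 U\right)$)
$q{\left(z,G \right)} = - \frac{428}{21}$ ($q{\left(z,G \right)} = - \frac{144 - \frac{4}{3}}{7} = \left(- \frac{1}{7}\right) \frac{428}{3} = - \frac{428}{21}$)
$q{\left(16,f{\left(-3 \right)} \right)} T{\left(7,4 \right)} = \left(- \frac{428}{21}\right) 6 = - \frac{856}{7}$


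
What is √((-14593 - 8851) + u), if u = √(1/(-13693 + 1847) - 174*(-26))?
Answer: √(-3289842973904 + 11846*√634842575338)/11846 ≈ 152.89*I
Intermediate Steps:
u = √634842575338/11846 (u = √(1/(-11846) + 4524) = √(-1/11846 + 4524) = √(53591303/11846) = √634842575338/11846 ≈ 67.261)
√((-14593 - 8851) + u) = √((-14593 - 8851) + √634842575338/11846) = √(-23444 + √634842575338/11846)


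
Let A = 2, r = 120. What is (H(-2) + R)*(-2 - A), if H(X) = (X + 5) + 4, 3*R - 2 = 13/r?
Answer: -2773/90 ≈ -30.811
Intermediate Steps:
R = 253/360 (R = ⅔ + (13/120)/3 = ⅔ + (13*(1/120))/3 = ⅔ + (⅓)*(13/120) = ⅔ + 13/360 = 253/360 ≈ 0.70278)
H(X) = 9 + X (H(X) = (5 + X) + 4 = 9 + X)
(H(-2) + R)*(-2 - A) = ((9 - 2) + 253/360)*(-2 - 1*2) = (7 + 253/360)*(-2 - 2) = (2773/360)*(-4) = -2773/90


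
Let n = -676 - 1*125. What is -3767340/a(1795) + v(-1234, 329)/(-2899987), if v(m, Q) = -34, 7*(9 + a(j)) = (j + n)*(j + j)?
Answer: -10925219692366/1478329272977 ≈ -7.3903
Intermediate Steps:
n = -801 (n = -676 - 125 = -801)
a(j) = -9 + 2*j*(-801 + j)/7 (a(j) = -9 + ((j - 801)*(j + j))/7 = -9 + ((-801 + j)*(2*j))/7 = -9 + (2*j*(-801 + j))/7 = -9 + 2*j*(-801 + j)/7)
-3767340/a(1795) + v(-1234, 329)/(-2899987) = -3767340/(-9 - 1602/7*1795 + (2/7)*1795²) - 34/(-2899987) = -3767340/(-9 - 2875590/7 + (2/7)*3222025) - 34*(-1/2899987) = -3767340/(-9 - 2875590/7 + 6444050/7) + 34/2899987 = -3767340/509771 + 34/2899987 = -10925219692366/1478329272977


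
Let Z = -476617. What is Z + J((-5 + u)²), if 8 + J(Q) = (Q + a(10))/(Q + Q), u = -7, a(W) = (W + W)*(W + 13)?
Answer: -34316849/72 ≈ -4.7662e+5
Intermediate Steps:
a(W) = 2*W*(13 + W) (a(W) = (2*W)*(13 + W) = 2*W*(13 + W))
J(Q) = -8 + (460 + Q)/(2*Q) (J(Q) = -8 + (Q + 2*10*(13 + 10))/(Q + Q) = -8 + (Q + 2*10*23)/((2*Q)) = -8 + (Q + 460)*(1/(2*Q)) = -8 + (460 + Q)*(1/(2*Q)) = -8 + (460 + Q)/(2*Q))
Z + J((-5 + u)²) = -476617 + (-15/2 + 230/((-5 - 7)²)) = -476617 + (-15/2 + 230/((-12)²)) = -476617 + (-15/2 + 230/144) = -476617 + (-15/2 + 230*(1/144)) = -476617 + (-15/2 + 115/72) = -476617 - 425/72 = -34316849/72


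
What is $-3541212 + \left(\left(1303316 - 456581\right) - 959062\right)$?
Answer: $-3653539$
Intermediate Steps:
$-3541212 + \left(\left(1303316 - 456581\right) - 959062\right) = -3541212 + \left(846735 - 959062\right) = -3541212 - 112327 = -3653539$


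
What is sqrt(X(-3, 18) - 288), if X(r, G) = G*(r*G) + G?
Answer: 3*I*sqrt(138) ≈ 35.242*I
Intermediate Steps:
X(r, G) = G + r*G**2 (X(r, G) = G*(G*r) + G = r*G**2 + G = G + r*G**2)
sqrt(X(-3, 18) - 288) = sqrt(18*(1 + 18*(-3)) - 288) = sqrt(18*(1 - 54) - 288) = sqrt(18*(-53) - 288) = sqrt(-954 - 288) = sqrt(-1242) = 3*I*sqrt(138)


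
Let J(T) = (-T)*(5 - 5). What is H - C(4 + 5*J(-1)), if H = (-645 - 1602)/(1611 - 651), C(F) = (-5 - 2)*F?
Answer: 8211/320 ≈ 25.659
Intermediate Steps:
J(T) = 0 (J(T) = -T*0 = 0)
C(F) = -7*F
H = -749/320 (H = -2247/960 = -2247*1/960 = -749/320 ≈ -2.3406)
H - C(4 + 5*J(-1)) = -749/320 - (-7)*(4 + 5*0) = -749/320 - (-7)*(4 + 0) = -749/320 - (-7)*4 = -749/320 - 1*(-28) = -749/320 + 28 = 8211/320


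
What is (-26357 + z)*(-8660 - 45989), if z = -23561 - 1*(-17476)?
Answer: 1772922858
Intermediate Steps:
z = -6085 (z = -23561 + 17476 = -6085)
(-26357 + z)*(-8660 - 45989) = (-26357 - 6085)*(-8660 - 45989) = -32442*(-54649) = 1772922858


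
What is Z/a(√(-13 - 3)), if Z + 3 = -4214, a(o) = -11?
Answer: 4217/11 ≈ 383.36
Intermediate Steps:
Z = -4217 (Z = -3 - 4214 = -4217)
Z/a(√(-13 - 3)) = -4217/(-11) = -4217*(-1/11) = 4217/11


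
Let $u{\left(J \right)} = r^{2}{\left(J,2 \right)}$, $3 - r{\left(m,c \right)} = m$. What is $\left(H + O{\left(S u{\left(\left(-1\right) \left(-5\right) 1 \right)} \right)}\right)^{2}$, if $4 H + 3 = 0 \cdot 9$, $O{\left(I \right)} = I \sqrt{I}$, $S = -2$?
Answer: $- \frac{8183}{16} + 24 i \sqrt{2} \approx -511.44 + 33.941 i$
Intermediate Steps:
$r{\left(m,c \right)} = 3 - m$
$u{\left(J \right)} = \left(3 - J\right)^{2}$
$O{\left(I \right)} = I^{\frac{3}{2}}$
$H = - \frac{3}{4}$ ($H = - \frac{3}{4} + \frac{0 \cdot 9}{4} = - \frac{3}{4} + \frac{1}{4} \cdot 0 = - \frac{3}{4} + 0 = - \frac{3}{4} \approx -0.75$)
$\left(H + O{\left(S u{\left(\left(-1\right) \left(-5\right) 1 \right)} \right)}\right)^{2} = \left(- \frac{3}{4} + \left(- 2 \left(-3 + \left(-1\right) \left(-5\right) 1\right)^{2}\right)^{\frac{3}{2}}\right)^{2} = \left(- \frac{3}{4} + \left(- 2 \left(-3 + 5 \cdot 1\right)^{2}\right)^{\frac{3}{2}}\right)^{2} = \left(- \frac{3}{4} + \left(- 2 \left(-3 + 5\right)^{2}\right)^{\frac{3}{2}}\right)^{2} = \left(- \frac{3}{4} + \left(- 2 \cdot 2^{2}\right)^{\frac{3}{2}}\right)^{2} = \left(- \frac{3}{4} + \left(\left(-2\right) 4\right)^{\frac{3}{2}}\right)^{2} = \left(- \frac{3}{4} + \left(-8\right)^{\frac{3}{2}}\right)^{2} = \left(- \frac{3}{4} - 16 i \sqrt{2}\right)^{2}$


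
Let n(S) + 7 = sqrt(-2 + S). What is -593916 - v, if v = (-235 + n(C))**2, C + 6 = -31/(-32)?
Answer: -20879135/32 + 1815*I*sqrt(2)/2 ≈ -6.5247e+5 + 1283.4*I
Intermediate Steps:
C = -161/32 (C = -6 - 31/(-32) = -6 - 31*(-1/32) = -6 + 31/32 = -161/32 ≈ -5.0313)
n(S) = -7 + sqrt(-2 + S)
v = (-242 + 15*I*sqrt(2)/8)**2 (v = (-235 + (-7 + sqrt(-2 - 161/32)))**2 = (-235 + (-7 + sqrt(-225/32)))**2 = (-235 + (-7 + 15*I*sqrt(2)/8))**2 = (-242 + 15*I*sqrt(2)/8)**2 ≈ 58557.0 - 1283.4*I)
-593916 - v = -593916 - (1873823/32 - 1815*I*sqrt(2)/2) = -593916 + (-1873823/32 + 1815*I*sqrt(2)/2) = -20879135/32 + 1815*I*sqrt(2)/2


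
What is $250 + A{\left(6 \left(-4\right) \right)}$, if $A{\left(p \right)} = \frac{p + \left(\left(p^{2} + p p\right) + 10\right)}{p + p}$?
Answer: $\frac{5431}{24} \approx 226.29$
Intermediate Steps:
$A{\left(p \right)} = \frac{10 + p + 2 p^{2}}{2 p}$ ($A{\left(p \right)} = \frac{p + \left(\left(p^{2} + p^{2}\right) + 10\right)}{2 p} = \left(p + \left(2 p^{2} + 10\right)\right) \frac{1}{2 p} = \left(p + \left(10 + 2 p^{2}\right)\right) \frac{1}{2 p} = \left(10 + p + 2 p^{2}\right) \frac{1}{2 p} = \frac{10 + p + 2 p^{2}}{2 p}$)
$250 + A{\left(6 \left(-4\right) \right)} = 250 + \left(\frac{1}{2} + 6 \left(-4\right) + \frac{5}{6 \left(-4\right)}\right) = 250 + \left(\frac{1}{2} - 24 + \frac{5}{-24}\right) = 250 + \left(\frac{1}{2} - 24 + 5 \left(- \frac{1}{24}\right)\right) = 250 - \frac{569}{24} = \frac{5431}{24}$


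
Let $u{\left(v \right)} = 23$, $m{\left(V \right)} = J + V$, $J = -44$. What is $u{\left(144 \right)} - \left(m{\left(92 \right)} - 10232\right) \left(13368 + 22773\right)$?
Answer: $368059967$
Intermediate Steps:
$m{\left(V \right)} = -44 + V$
$u{\left(144 \right)} - \left(m{\left(92 \right)} - 10232\right) \left(13368 + 22773\right) = 23 - \left(\left(-44 + 92\right) - 10232\right) \left(13368 + 22773\right) = 23 - \left(48 - 10232\right) 36141 = 23 - \left(-10184\right) 36141 = 23 - -368059944 = 23 + 368059944 = 368059967$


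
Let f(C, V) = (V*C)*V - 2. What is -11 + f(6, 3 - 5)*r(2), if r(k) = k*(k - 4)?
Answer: -99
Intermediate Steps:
f(C, V) = -2 + C*V² (f(C, V) = (C*V)*V - 2 = C*V² - 2 = -2 + C*V²)
r(k) = k*(-4 + k)
-11 + f(6, 3 - 5)*r(2) = -11 + (-2 + 6*(3 - 5)²)*(2*(-4 + 2)) = -11 + (-2 + 6*(-2)²)*(2*(-2)) = -11 + (-2 + 6*4)*(-4) = -11 + (-2 + 24)*(-4) = -11 + 22*(-4) = -11 - 88 = -99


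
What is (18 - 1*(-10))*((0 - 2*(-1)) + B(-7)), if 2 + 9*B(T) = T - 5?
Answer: 112/9 ≈ 12.444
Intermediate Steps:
B(T) = -7/9 + T/9 (B(T) = -2/9 + (T - 5)/9 = -2/9 + (-5 + T)/9 = -2/9 + (-5/9 + T/9) = -7/9 + T/9)
(18 - 1*(-10))*((0 - 2*(-1)) + B(-7)) = (18 - 1*(-10))*((0 - 2*(-1)) + (-7/9 + (1/9)*(-7))) = (18 + 10)*((0 + 2) + (-7/9 - 7/9)) = 28*(2 - 14/9) = 28*(4/9) = 112/9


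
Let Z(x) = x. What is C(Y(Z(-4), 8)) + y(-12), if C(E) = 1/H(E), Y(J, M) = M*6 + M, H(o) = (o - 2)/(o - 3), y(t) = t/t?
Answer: 107/54 ≈ 1.9815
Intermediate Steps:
y(t) = 1
H(o) = (-2 + o)/(-3 + o)
Y(J, M) = 7*M (Y(J, M) = 6*M + M = 7*M)
C(E) = (-3 + E)/(-2 + E) (C(E) = 1/((-2 + E)/(-3 + E)) = (-3 + E)/(-2 + E))
C(Y(Z(-4), 8)) + y(-12) = (-3 + 7*8)/(-2 + 7*8) + 1 = (-3 + 56)/(-2 + 56) + 1 = 53/54 + 1 = 107/54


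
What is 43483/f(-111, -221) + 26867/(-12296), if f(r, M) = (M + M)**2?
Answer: -1178544405/600548936 ≈ -1.9624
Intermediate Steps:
f(r, M) = 4*M**2 (f(r, M) = (2*M)**2 = 4*M**2)
43483/f(-111, -221) + 26867/(-12296) = 43483/((4*(-221)**2)) + 26867/(-12296) = 43483/((4*48841)) + 26867*(-1/12296) = 43483/195364 - 26867/12296 = -1178544405/600548936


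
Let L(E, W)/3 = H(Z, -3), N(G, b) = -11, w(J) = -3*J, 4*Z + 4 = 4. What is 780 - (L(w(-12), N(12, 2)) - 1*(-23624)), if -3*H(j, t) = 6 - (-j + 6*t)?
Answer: -22820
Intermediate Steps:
Z = 0 (Z = -1 + (¼)*4 = -1 + 1 = 0)
H(j, t) = -2 + 2*t - j/3 (H(j, t) = -(6 - (-j + 6*t))/3 = -(6 + (j - 6*t))/3 = -(6 + j - 6*t)/3 = -2 + 2*t - j/3)
L(E, W) = -24 (L(E, W) = 3*(-2 + 2*(-3) - ⅓*0) = 3*(-2 - 6 + 0) = 3*(-8) = -24)
780 - (L(w(-12), N(12, 2)) - 1*(-23624)) = 780 - (-24 - 1*(-23624)) = 780 - (-24 + 23624) = 780 - 1*23600 = 780 - 23600 = -22820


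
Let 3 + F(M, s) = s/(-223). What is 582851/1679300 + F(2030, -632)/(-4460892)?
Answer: 36237996756476/104408264602425 ≈ 0.34708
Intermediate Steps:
F(M, s) = -3 - s/223 (F(M, s) = -3 + s/(-223) = -3 + s*(-1/223) = -3 - s/223)
582851/1679300 + F(2030, -632)/(-4460892) = 582851/1679300 + (-3 - 1/223*(-632))/(-4460892) = 582851*(1/1679300) + (-3 + 632/223)*(-1/4460892) = 582851/1679300 - 37/223*(-1/4460892) = 582851/1679300 + 37/994778916 = 36237996756476/104408264602425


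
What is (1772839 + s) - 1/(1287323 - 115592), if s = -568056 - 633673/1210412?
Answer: 1708715593460643301/1418277263172 ≈ 1.2048e+6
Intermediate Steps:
s = -687582432745/1210412 (s = -568056 - 633673*1/1210412 = -568056 - 633673/1210412 = -687582432745/1210412 ≈ -5.6806e+5)
(1772839 + s) - 1/(1287323 - 115592) = (1772839 - 687582432745/1210412) - 1/(1287323 - 115592) = 1458283166923/1210412 - 1/1171731 = 1708715593460643301/1418277263172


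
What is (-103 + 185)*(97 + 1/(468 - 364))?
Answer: 413649/52 ≈ 7954.8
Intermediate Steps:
(-103 + 185)*(97 + 1/(468 - 364)) = 82*(97 + 1/104) = 82*(10089/104) = 413649/52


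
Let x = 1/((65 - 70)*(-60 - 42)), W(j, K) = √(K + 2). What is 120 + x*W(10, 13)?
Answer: 120 + √15/510 ≈ 120.01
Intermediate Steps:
W(j, K) = √(2 + K)
x = 1/510 (x = 1/(-5*(-102)) = 1/510 ≈ 0.0019608)
120 + x*W(10, 13) = 120 + √(2 + 13)/510 = 120 + √15/510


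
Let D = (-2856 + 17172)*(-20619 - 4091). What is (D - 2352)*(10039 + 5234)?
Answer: -5402834624376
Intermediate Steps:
D = -353748360 (D = 14316*(-24710) = -353748360)
(D - 2352)*(10039 + 5234) = (-353748360 - 2352)*(10039 + 5234) = -353750712*15273 = -5402834624376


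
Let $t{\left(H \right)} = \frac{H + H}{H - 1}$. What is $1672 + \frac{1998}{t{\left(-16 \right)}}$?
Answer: $\frac{43735}{16} \approx 2733.4$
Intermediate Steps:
$t{\left(H \right)} = \frac{2 H}{-1 + H}$
$1672 + \frac{1998}{t{\left(-16 \right)}} = 1672 + \frac{1998}{2 \left(-16\right) \frac{1}{-1 - 16}} = 1672 + \frac{1998}{2 \left(-16\right) \frac{1}{-17}} = 1672 + \frac{1998}{2 \left(-16\right) \left(- \frac{1}{17}\right)} = 1672 + \frac{1998}{\frac{32}{17}} = 1672 + 1998 \cdot \frac{17}{32} = 1672 + \frac{16983}{16} = \frac{43735}{16}$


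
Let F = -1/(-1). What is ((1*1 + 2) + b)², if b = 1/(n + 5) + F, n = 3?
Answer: 1089/64 ≈ 17.016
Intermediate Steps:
F = 1 (F = -1*(-1) = 1)
b = 9/8 (b = 1/(3 + 5) + 1 = 1/8 + 1 = ⅛ + 1 = 9/8 ≈ 1.1250)
((1*1 + 2) + b)² = ((1*1 + 2) + 9/8)² = ((1 + 2) + 9/8)² = (3 + 9/8)² = (33/8)² = 1089/64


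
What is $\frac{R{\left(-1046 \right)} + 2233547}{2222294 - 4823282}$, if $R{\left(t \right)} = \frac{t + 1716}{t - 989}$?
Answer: $- \frac{909053495}{1058602116} \approx -0.85873$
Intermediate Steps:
$R{\left(t \right)} = \frac{1716 + t}{-989 + t}$
$\frac{R{\left(-1046 \right)} + 2233547}{2222294 - 4823282} = \frac{\frac{1716 - 1046}{-989 - 1046} + 2233547}{2222294 - 4823282} = \frac{\frac{1}{-2035} \cdot 670 + 2233547}{-2600988} = \left(\left(- \frac{1}{2035}\right) 670 + 2233547\right) \left(- \frac{1}{2600988}\right) = \left(- \frac{134}{407} + 2233547\right) \left(- \frac{1}{2600988}\right) = \frac{909053495}{407} \left(- \frac{1}{2600988}\right) = - \frac{909053495}{1058602116}$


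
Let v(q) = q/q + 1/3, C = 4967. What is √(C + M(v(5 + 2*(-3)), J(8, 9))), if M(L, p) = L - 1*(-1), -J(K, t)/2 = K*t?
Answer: 2*√11181/3 ≈ 70.494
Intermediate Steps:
J(K, t) = -2*K*t
v(q) = 4/3 (v(q) = 1 + 1*(⅓) = 1 + ⅓ = 4/3)
M(L, p) = 1 + L (M(L, p) = L + 1 = 1 + L)
√(C + M(v(5 + 2*(-3)), J(8, 9))) = √(4967 + (1 + 4/3)) = √(4967 + 7/3) = √(14908/3) = 2*√11181/3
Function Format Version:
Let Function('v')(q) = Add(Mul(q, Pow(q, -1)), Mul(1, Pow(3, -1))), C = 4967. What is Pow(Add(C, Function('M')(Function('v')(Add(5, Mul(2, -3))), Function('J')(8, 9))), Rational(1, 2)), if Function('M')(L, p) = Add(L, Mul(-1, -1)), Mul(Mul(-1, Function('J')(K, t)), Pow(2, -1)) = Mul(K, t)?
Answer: Mul(Rational(2, 3), Pow(11181, Rational(1, 2))) ≈ 70.494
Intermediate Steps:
Function('J')(K, t) = Mul(-2, K, t) (Function('J')(K, t) = Mul(-2, Mul(K, t)) = Mul(-2, K, t))
Function('v')(q) = Rational(4, 3) (Function('v')(q) = Add(1, Mul(1, Rational(1, 3))) = Add(1, Rational(1, 3)) = Rational(4, 3))
Function('M')(L, p) = Add(1, L) (Function('M')(L, p) = Add(L, 1) = Add(1, L))
Pow(Add(C, Function('M')(Function('v')(Add(5, Mul(2, -3))), Function('J')(8, 9))), Rational(1, 2)) = Pow(Add(4967, Add(1, Rational(4, 3))), Rational(1, 2)) = Pow(Add(4967, Rational(7, 3)), Rational(1, 2)) = Pow(Rational(14908, 3), Rational(1, 2)) = Mul(Rational(2, 3), Pow(11181, Rational(1, 2)))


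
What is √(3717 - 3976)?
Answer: I*√259 ≈ 16.093*I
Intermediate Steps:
√(3717 - 3976) = √(-259) = I*√259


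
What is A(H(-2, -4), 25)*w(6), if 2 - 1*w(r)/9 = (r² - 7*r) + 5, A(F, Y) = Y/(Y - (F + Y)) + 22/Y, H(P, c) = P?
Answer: 18063/50 ≈ 361.26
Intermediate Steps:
A(F, Y) = 22/Y - Y/F (A(F, Y) = Y/(Y + (-F - Y)) + 22/Y = Y/((-F)) + 22/Y = Y*(-1/F) + 22/Y = -Y/F + 22/Y = 22/Y - Y/F)
w(r) = -27 - 9*r² + 63*r (w(r) = 18 - 9*((r² - 7*r) + 5) = 18 - 9*(5 + r² - 7*r) = 18 + (-45 - 9*r² + 63*r) = -27 - 9*r² + 63*r)
A(H(-2, -4), 25)*w(6) = (22/25 - 1*25/(-2))*(-27 - 9*6² + 63*6) = (22*(1/25) - 1*25*(-½))*(-27 - 9*36 + 378) = (22/25 + 25/2)*(-27 - 324 + 378) = (669/50)*27 = 18063/50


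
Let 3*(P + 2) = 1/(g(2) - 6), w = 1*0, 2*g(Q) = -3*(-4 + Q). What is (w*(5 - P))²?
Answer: 0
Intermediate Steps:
g(Q) = 6 - 3*Q/2 (g(Q) = (-3*(-4 + Q))/2 = (12 - 3*Q)/2 = 6 - 3*Q/2)
w = 0
P = -19/9 (P = -2 + 1/(3*((6 - 3/2*2) - 6)) = -2 + 1/(3*((6 - 3) - 6)) = -2 + 1/(3*(3 - 6)) = -2 + (⅓)/(-3) = -2 + (⅓)*(-⅓) = -2 - ⅑ = -19/9 ≈ -2.1111)
(w*(5 - P))² = (0*(5 - 1*(-19/9)))² = (0*(5 + 19/9))² = (0*(64/9))² = 0² = 0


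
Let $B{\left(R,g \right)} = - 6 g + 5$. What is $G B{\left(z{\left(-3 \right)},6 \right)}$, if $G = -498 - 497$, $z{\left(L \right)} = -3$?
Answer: $30845$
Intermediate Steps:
$B{\left(R,g \right)} = 5 - 6 g$
$G = -995$ ($G = -498 - 497 = -995$)
$G B{\left(z{\left(-3 \right)},6 \right)} = - 995 \left(5 - 36\right) = \left(-995\right) \left(-31\right) = 30845$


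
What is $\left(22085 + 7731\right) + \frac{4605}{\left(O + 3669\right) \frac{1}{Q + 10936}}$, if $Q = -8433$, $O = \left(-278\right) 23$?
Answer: $\frac{13944457}{545} \approx 25586.0$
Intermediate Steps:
$O = -6394$
$\left(22085 + 7731\right) + \frac{4605}{\left(O + 3669\right) \frac{1}{Q + 10936}} = \left(22085 + 7731\right) + \frac{4605}{\left(-6394 + 3669\right) \frac{1}{-8433 + 10936}} = 29816 + \frac{4605}{\left(-2725\right) \frac{1}{2503}} = 29816 + \frac{4605}{- \frac{2725}{2503}} = 29816 + 4605 \left(- \frac{2503}{2725}\right) = 29816 - \frac{2305263}{545} = \frac{13944457}{545}$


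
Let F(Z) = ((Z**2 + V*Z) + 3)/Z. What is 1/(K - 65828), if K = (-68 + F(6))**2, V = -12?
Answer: -4/241703 ≈ -1.6549e-5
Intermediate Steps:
F(Z) = (3 + Z**2 - 12*Z)/Z (F(Z) = ((Z**2 - 12*Z) + 3)/Z = (3 + Z**2 - 12*Z)/Z)
K = 21609/4 (K = (-68 + (-12 + 6 + 3/6))**2 = (-68 + (-12 + 6 + 3*(1/6)))**2 = (-68 + (-12 + 6 + 1/2))**2 = (-68 - 11/2)**2 = (-147/2)**2 = 21609/4 ≈ 5402.3)
1/(K - 65828) = 1/(21609/4 - 65828) = 1/(-241703/4) = -4/241703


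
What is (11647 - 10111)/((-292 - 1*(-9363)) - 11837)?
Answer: -256/461 ≈ -0.55531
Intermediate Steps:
(11647 - 10111)/((-292 - 1*(-9363)) - 11837) = 1536/((-292 + 9363) - 11837) = 1536/(9071 - 11837) = 1536/(-2766) = 1536*(-1/2766) = -256/461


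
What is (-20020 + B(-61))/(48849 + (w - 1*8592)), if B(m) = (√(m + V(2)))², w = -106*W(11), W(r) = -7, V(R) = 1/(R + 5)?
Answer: -140566/286993 ≈ -0.48979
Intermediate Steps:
V(R) = 1/(5 + R)
w = 742 (w = -106*(-7) = 742)
B(m) = ⅐ + m (B(m) = (√(m + 1/(5 + 2)))² = (√(m + 1/7))² = (√(m + ⅐))² = (√(⅐ + m))² = ⅐ + m)
(-20020 + B(-61))/(48849 + (w - 1*8592)) = (-20020 + (⅐ - 61))/(48849 + (742 - 1*8592)) = (-20020 - 426/7)/(48849 + (742 - 8592)) = -140566/(7*(48849 - 7850)) = -140566/7/40999 = -140566/7*1/40999 = -140566/286993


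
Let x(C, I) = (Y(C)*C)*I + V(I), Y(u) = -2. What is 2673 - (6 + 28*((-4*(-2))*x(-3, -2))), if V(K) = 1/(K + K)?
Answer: 5411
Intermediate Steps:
V(K) = 1/(2*K)
x(C, I) = 1/(2*I) - 2*C*I (x(C, I) = (-2*C)*I + 1/(2*I) = -2*C*I + 1/(2*I) = 1/(2*I) - 2*C*I)
2673 - (6 + 28*((-4*(-2))*x(-3, -2))) = 2673 - (6 + 28*((-4*(-2))*((½)/(-2) - 2*(-3)*(-2)))) = 2673 - (6 + 28*(8*((½)*(-½) - 12))) = 2673 - (6 + 28*(8*(-¼ - 12))) = 2673 - (6 + 28*(8*(-49/4))) = 2673 - (6 + 28*(-98)) = 2673 - (6 - 2744) = 2673 - 1*(-2738) = 2673 + 2738 = 5411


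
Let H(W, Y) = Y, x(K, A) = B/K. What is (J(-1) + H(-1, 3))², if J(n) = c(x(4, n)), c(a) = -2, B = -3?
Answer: 1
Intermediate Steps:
x(K, A) = -3/K
J(n) = -2
(J(-1) + H(-1, 3))² = (-2 + 3)² = 1² = 1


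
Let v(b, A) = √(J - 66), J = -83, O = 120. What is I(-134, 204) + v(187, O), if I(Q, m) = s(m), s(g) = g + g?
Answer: 408 + I*√149 ≈ 408.0 + 12.207*I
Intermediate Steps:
s(g) = 2*g
v(b, A) = I*√149 (v(b, A) = √(-83 - 66) = √(-149) = I*√149)
I(Q, m) = 2*m
I(-134, 204) + v(187, O) = 2*204 + I*√149 = 408 + I*√149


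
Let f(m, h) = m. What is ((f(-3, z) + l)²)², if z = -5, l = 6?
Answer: 81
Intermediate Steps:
((f(-3, z) + l)²)² = ((-3 + 6)²)² = (3²)² = 9² = 81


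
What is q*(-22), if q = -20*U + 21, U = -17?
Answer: -7942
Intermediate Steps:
q = 361 (q = -20*(-17) + 21 = 340 + 21 = 361)
q*(-22) = 361*(-22) = -7942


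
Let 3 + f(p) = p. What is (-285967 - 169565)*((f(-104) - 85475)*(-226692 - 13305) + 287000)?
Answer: -9356495291425128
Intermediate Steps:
f(p) = -3 + p
(-285967 - 169565)*((f(-104) - 85475)*(-226692 - 13305) + 287000) = (-285967 - 169565)*(((-3 - 104) - 85475)*(-226692 - 13305) + 287000) = -455532*((-107 - 85475)*(-239997) + 287000) = -455532*(-85582*(-239997) + 287000) = -455532*(20539423254 + 287000) = -455532*20539710254 = -9356495291425128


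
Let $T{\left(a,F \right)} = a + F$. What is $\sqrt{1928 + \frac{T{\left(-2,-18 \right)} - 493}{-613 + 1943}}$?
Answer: $\frac{\sqrt{9445310}}{70} \approx 43.905$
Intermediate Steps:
$T{\left(a,F \right)} = F + a$
$\sqrt{1928 + \frac{T{\left(-2,-18 \right)} - 493}{-613 + 1943}} = \sqrt{1928 + \frac{\left(-18 - 2\right) - 493}{-613 + 1943}} = \sqrt{1928 + \frac{-20 - 493}{1330}} = \sqrt{1928 - \frac{27}{70}} = \sqrt{\frac{134933}{70}} = \frac{\sqrt{9445310}}{70}$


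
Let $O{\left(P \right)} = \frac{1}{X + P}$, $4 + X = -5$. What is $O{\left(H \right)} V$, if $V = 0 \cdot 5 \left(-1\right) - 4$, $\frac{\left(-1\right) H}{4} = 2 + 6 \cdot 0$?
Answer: $\frac{4}{17} \approx 0.23529$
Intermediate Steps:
$X = -9$ ($X = -4 - 5 = -9$)
$H = -8$ ($H = - 4 \left(2 + 6 \cdot 0\right) = - 4 \left(2 + 0\right) = \left(-4\right) 2 = -8$)
$O{\left(P \right)} = \frac{1}{-9 + P}$
$V = -4$ ($V = 0 \left(-1\right) - 4 = 0 - 4 = -4$)
$O{\left(H \right)} V = \frac{1}{-9 - 8} \left(-4\right) = \frac{1}{-17} \left(-4\right) = \left(- \frac{1}{17}\right) \left(-4\right) = \frac{4}{17}$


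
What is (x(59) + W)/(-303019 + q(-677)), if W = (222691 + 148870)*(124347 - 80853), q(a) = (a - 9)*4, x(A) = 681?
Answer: -5386891605/101921 ≈ -52854.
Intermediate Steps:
q(a) = -36 + 4*a (q(a) = (-9 + a)*4 = -36 + 4*a)
W = 16160674134 (W = 371561*43494 = 16160674134)
(x(59) + W)/(-303019 + q(-677)) = (681 + 16160674134)/(-303019 + (-36 + 4*(-677))) = 16160674815/(-303019 + (-36 - 2708)) = 16160674815/(-303019 - 2744) = 16160674815/(-305763) = 16160674815*(-1/305763) = -5386891605/101921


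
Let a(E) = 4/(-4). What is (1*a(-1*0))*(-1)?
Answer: 1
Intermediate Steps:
a(E) = -1 (a(E) = 4*(-1/4) = -1)
(1*a(-1*0))*(-1) = (1*(-1))*(-1) = -1*(-1) = 1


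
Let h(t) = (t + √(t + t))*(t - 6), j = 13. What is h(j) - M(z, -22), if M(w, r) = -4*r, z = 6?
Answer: 3 + 7*√26 ≈ 38.693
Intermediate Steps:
h(t) = (-6 + t)*(t + √2*√t) (h(t) = (t + √(2*t))*(-6 + t) = (t + √2*√t)*(-6 + t) = (-6 + t)*(t + √2*√t))
h(j) - M(z, -22) = (13² - 6*13 + √2*13^(3/2) - 6*√2*√13) - (-4)*(-22) = (169 - 78 + √2*(13*√13) - 6*√26) - 1*88 = (169 - 78 + 13*√26 - 6*√26) - 88 = (91 + 7*√26) - 88 = 3 + 7*√26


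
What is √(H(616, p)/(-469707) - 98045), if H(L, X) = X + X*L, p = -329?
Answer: I*√441450000325146/67101 ≈ 313.12*I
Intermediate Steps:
H(L, X) = X + L*X
√(H(616, p)/(-469707) - 98045) = √(-329*(1 + 616)/(-469707) - 98045) = √(-329*617*(-1/469707) - 98045) = √(-202993*(-1/469707) - 98045) = √(28999/67101 - 98045) = √(-6578888546/67101) = I*√441450000325146/67101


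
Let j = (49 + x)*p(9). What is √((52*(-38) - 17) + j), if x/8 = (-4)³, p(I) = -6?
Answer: √785 ≈ 28.018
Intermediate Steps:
x = -512 (x = 8*(-4)³ = 8*(-64) = -512)
j = 2778 (j = (49 - 512)*(-6) = -463*(-6) = 2778)
√((52*(-38) - 17) + j) = √((52*(-38) - 17) + 2778) = √((-1976 - 17) + 2778) = √(-1993 + 2778) = √785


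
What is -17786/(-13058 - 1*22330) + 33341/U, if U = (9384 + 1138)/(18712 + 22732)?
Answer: 12224693408261/93088134 ≈ 1.3132e+5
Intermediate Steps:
U = 5261/20722 (U = 10522/41444 = 10522*(1/41444) = 5261/20722 ≈ 0.25388)
-17786/(-13058 - 1*22330) + 33341/U = -17786/(-13058 - 1*22330) + 33341/(5261/20722) = -17786/(-13058 - 22330) + 33341*(20722/5261) = -17786/(-35388) + 690892202/5261 = -17786*(-1/35388) + 690892202/5261 = 8893/17694 + 690892202/5261 = 12224693408261/93088134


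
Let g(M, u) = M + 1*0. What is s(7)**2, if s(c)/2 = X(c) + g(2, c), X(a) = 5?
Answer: 196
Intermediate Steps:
g(M, u) = M (g(M, u) = M + 0 = M)
s(c) = 14 (s(c) = 2*(5 + 2) = 2*7 = 14)
s(7)**2 = 14**2 = 196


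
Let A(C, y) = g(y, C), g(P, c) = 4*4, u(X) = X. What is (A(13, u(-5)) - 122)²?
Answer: 11236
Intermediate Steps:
g(P, c) = 16
A(C, y) = 16
(A(13, u(-5)) - 122)² = (16 - 122)² = (-106)² = 11236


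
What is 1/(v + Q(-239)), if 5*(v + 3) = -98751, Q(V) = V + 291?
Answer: -5/98506 ≈ -5.0758e-5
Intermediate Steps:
Q(V) = 291 + V
v = -98766/5 (v = -3 + (1/5)*(-98751) = -3 - 98751/5 = -98766/5 ≈ -19753.)
1/(v + Q(-239)) = 1/(-98766/5 + (291 - 239)) = 1/(-98766/5 + 52) = 1/(-98506/5) = -5/98506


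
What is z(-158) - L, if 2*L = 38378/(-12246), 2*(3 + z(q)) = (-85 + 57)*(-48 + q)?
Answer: 35299915/12246 ≈ 2882.6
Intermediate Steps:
z(q) = 669 - 14*q (z(q) = -3 + ((-85 + 57)*(-48 + q))/2 = -3 + (-28*(-48 + q))/2 = -3 + (1344 - 28*q)/2 = -3 + (672 - 14*q) = 669 - 14*q)
L = -19189/12246 (L = (38378/(-12246))/2 = (38378*(-1/12246))/2 = (½)*(-19189/6123) = -19189/12246 ≈ -1.5670)
z(-158) - L = (669 - 14*(-158)) - 1*(-19189/12246) = (669 + 2212) + 19189/12246 = 2881 + 19189/12246 = 35299915/12246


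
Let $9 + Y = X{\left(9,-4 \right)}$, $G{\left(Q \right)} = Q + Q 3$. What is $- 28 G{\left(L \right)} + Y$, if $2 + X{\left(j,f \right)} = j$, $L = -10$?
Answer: $1118$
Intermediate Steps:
$G{\left(Q \right)} = 4 Q$ ($G{\left(Q \right)} = Q + 3 Q = 4 Q$)
$X{\left(j,f \right)} = -2 + j$
$Y = -2$ ($Y = -9 + \left(-2 + 9\right) = -9 + 7 = -2$)
$- 28 G{\left(L \right)} + Y = - 28 \cdot 4 \left(-10\right) - 2 = \left(-28\right) \left(-40\right) - 2 = 1120 - 2 = 1118$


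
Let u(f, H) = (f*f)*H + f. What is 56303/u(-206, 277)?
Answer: 56303/11754566 ≈ 0.0047899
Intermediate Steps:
u(f, H) = f + H*f² (u(f, H) = f²*H + f = H*f² + f = f + H*f²)
56303/u(-206, 277) = 56303/((-206*(1 + 277*(-206)))) = 56303/((-206*(1 - 57062))) = 56303/((-206*(-57061))) = 56303/11754566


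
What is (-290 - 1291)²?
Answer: 2499561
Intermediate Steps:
(-290 - 1291)² = (-1581)² = 2499561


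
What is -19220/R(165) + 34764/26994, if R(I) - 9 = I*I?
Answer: 35661508/61262883 ≈ 0.58211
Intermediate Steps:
R(I) = 9 + I**2 (R(I) = 9 + I*I = 9 + I**2)
-19220/R(165) + 34764/26994 = -19220/(9 + 165**2) + 34764/26994 = -19220/(9 + 27225) + 34764*(1/26994) = -19220/27234 + 5794/4499 = -19220*1/27234 + 5794/4499 = -9610/13617 + 5794/4499 = 35661508/61262883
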